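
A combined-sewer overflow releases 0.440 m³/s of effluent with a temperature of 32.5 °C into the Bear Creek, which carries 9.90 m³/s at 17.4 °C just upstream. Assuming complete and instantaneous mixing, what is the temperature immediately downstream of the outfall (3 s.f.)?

Flow-weighted mixing: C = (Q_r C_r + Q_w C_w)/(Q_r + Q_w)
= (9.90×17.4 + 0.440×32.5)/(9.90 + 0.440) = 186.6/10.34 = 18.04 °C.

18.0 °C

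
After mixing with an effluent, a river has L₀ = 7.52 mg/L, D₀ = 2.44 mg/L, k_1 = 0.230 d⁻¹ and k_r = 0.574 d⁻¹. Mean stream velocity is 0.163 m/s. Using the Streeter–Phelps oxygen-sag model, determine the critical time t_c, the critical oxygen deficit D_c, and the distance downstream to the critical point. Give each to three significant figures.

With k_r/k_1 = 2.496 and 1 − D₀(k_r−k_1)/(k_1 L₀) = 0.5147,
t_c = ln(2.496 × 0.5147) / (0.574 − 0.230) = ln(1.285) / 0.3440 = 0.2504/0.3440 = 0.7279 d.
L(t_c) = L₀ e^(−k_1 t_c) = 7.52 × 0.8458 = 6.361 mg/L, and at the critical point k_r D_c = k_1 L, so D_c = (0.230/0.574) × 6.361 = 2.549 mg/L.
x_c = v t_c = 0.163 m/s × 0.7279 d × 86400 s/d = 10250 m ≈ 10.3 km.

t_c ≈ 0.728 d; D_c ≈ 2.55 mg/L; x_c ≈ 10.3 km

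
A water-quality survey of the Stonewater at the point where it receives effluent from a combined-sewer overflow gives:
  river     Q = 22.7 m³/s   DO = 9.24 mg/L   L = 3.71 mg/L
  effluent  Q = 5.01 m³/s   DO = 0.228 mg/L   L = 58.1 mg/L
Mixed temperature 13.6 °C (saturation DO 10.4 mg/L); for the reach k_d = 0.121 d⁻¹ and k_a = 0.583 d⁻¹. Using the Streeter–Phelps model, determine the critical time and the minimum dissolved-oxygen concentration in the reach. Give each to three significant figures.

Mixed DO = (22.7×9.24 + 5.01×0.228)/(22.7+5.01) = 210.9/27.71 = 7.611 mg/L.
Mixed L₀ = (22.7×3.71 + 5.01×58.1)/(27.71) = 375.3/27.71 = 13.54 mg/L.
Initial deficit D₀ = C_s − DO₀ = 10.4 − 7.611 = 2.789 mg/L.
t_c = (1/0.4620) ln[(0.583/0.121)(1 − 2.789×0.4620/(0.121×13.54))] = 2.165 × ln(1.029) = 0.06257 d.
D_c = (0.121/0.583) × 13.54 × e^(−0.121×0.06257) = 0.2075 × 13.54 × 0.9925 = 2.790 mg/L.
Minimum DO = 10.4 − 2.790 = 7.610 mg/L.

t_c ≈ 0.0626 d; minimum DO ≈ 7.61 mg/L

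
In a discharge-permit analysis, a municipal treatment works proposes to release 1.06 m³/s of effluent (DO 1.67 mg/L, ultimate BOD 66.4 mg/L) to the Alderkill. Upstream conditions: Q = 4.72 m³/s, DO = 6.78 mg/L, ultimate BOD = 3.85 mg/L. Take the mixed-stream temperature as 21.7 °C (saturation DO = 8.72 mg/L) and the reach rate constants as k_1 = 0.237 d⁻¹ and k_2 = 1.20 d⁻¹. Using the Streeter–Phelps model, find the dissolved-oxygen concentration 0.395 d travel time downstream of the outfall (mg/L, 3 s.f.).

Mixed DO = (4.72×6.78 + 1.06×1.67)/(4.72+1.06) = 33.77/5.780 = 5.843 mg/L.
Mixed L₀ = (4.72×3.85 + 1.06×66.4)/(5.780) = 88.56/5.780 = 15.32 mg/L.
Initial deficit D₀ = C_s − DO₀ = 8.72 − 5.843 = 2.877 mg/L.
D(0.395) = [0.237×15.32/(1.20−0.237)](e^(−0.237×0.395) − e^(−1.20×0.395)) + 2.877 e^(−1.20×0.395)
= 3.771 × (0.9106 − 0.6225) + 2.877 × 0.6225 = 2.877 mg/L.
DO = 8.72 − 2.877 = 5.843 mg/L.

DO ≈ 5.84 mg/L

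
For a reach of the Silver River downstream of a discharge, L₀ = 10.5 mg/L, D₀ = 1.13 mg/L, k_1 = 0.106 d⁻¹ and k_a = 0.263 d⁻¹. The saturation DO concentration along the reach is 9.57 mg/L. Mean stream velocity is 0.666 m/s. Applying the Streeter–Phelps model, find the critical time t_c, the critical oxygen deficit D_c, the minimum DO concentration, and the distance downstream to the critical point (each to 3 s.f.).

At the critical point dD/dt = 0, so k_1 L₀ e^(−k_1 t) = k_a D. Substituting D(t) from the Streeter–Phelps equation and solving for t gives
t_c = ln[(k_a/k_1)(1 − D₀(k_a−k_1)/(k_1 L₀))] / (k_a−k_1).
Here k_a−k_1 = 0.1570 d⁻¹ and 1 − D₀(k_a−k_1)/(k_1 L₀) = 1 − 1.13×0.1570/(0.106×10.5) = 0.8406, so
t_c = ln(2.481 × 0.8406) / 0.1570 = 0.7351 / 0.1570 = 4.682 d.
L(t_c) = L₀ e^(−k_1 t_c) = 10.5 × 0.6088 = 6.392 mg/L, and at the critical point k_a D_c = k_1 L, so D_c = (0.106/0.263) × 6.392 = 2.576 mg/L.
Minimum DO = C_s − D_c = 9.57 − 2.576 = 6.994 mg/L.
x_c = v t_c = 0.666 m/s × 4.682 d × 86400 s/d = 269400 m ≈ 269 km.

t_c ≈ 4.68 d; D_c ≈ 2.58 mg/L; min DO ≈ 6.99 mg/L; x_c ≈ 269 km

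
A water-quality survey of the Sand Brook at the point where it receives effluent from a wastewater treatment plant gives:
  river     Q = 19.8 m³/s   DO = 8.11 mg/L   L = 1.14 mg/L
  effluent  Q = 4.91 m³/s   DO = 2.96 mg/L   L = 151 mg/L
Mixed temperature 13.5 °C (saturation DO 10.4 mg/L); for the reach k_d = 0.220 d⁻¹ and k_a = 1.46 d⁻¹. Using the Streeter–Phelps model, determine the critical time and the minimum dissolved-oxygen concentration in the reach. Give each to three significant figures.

Mixed DO = (19.8×8.11 + 4.91×2.96)/(19.8+4.91) = 175.1/24.71 = 7.087 mg/L.
Mixed L₀ = (19.8×1.14 + 4.91×151)/(24.71) = 764.0/24.71 = 30.92 mg/L.
Initial deficit D₀ = C_s − DO₀ = 10.4 − 7.087 = 3.313 mg/L.
t_c = (1/1.240) ln[(1.46/0.220)(1 − 3.313×1.240/(0.220×30.92))] = 0.8065 × ln(2.628) = 0.7792 d.
D_c = (0.220/1.46) × 30.92 × e^(−0.220×0.7792) = 0.1507 × 30.92 × 0.8425 = 3.925 mg/L.
Minimum DO = 10.4 − 3.925 = 6.475 mg/L.

t_c ≈ 0.779 d; minimum DO ≈ 6.48 mg/L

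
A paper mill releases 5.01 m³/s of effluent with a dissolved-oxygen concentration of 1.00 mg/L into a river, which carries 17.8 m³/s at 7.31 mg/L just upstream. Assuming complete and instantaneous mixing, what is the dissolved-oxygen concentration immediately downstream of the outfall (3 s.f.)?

Flow-weighted mixing: C = (Q_r C_r + Q_w C_w)/(Q_r + Q_w)
= (17.8×7.31 + 5.01×1.00)/(17.8 + 5.01) = 135.1/22.81 = 5.924 mg/L.

5.92 mg/L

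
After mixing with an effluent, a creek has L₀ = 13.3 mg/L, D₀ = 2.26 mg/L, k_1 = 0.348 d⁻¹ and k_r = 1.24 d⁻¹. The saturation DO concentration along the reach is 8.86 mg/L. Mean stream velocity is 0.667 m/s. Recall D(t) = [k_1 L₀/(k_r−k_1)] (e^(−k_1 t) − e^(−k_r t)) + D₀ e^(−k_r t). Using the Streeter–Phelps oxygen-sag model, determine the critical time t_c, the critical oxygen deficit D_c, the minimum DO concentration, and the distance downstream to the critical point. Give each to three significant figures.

At the critical point dD/dt = 0, so k_1 L₀ e^(−k_1 t) = k_r D. Substituting D(t) from the Streeter–Phelps equation and solving for t gives
t_c = ln[(k_r/k_1)(1 − D₀(k_r−k_1)/(k_1 L₀))] / (k_r−k_1).
Here k_r−k_1 = 0.8920 d⁻¹ and 1 − D₀(k_r−k_1)/(k_1 L₀) = 1 − 2.26×0.8920/(0.348×13.3) = 0.5644, so
t_c = ln(3.563 × 0.5644) / 0.8920 = 0.6988 / 0.8920 = 0.7834 d.
L(t_c) = L₀ e^(−k_1 t_c) = 13.3 × 0.7614 = 10.13 mg/L, and at the critical point k_r D_c = k_1 L, so D_c = (0.348/1.24) × 10.13 = 2.842 mg/L.
Minimum DO = C_s − D_c = 8.86 − 2.842 = 6.018 mg/L.
x_c = v t_c = 0.667 m/s × 0.7834 d × 86400 s/d = 45140 m ≈ 45.1 km.

t_c ≈ 0.783 d; D_c ≈ 2.84 mg/L; min DO ≈ 6.02 mg/L; x_c ≈ 45.1 km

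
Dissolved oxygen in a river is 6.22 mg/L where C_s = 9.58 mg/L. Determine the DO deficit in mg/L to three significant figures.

D ≈ 3.36 mg/L

D = C_s − C = 9.58 − 6.22 = 3.36 mg/L.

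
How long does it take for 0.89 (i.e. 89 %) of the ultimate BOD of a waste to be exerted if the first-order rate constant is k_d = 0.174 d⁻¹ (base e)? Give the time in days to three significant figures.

t ≈ 12.7 d

y/L₀ = 1 − e^(−k_d t) = 0.89 ⇒ e^(−k_d t) = 0.110
t = −ln(0.110) / 0.174 = 2.207 / 0.174 = 12.69 d.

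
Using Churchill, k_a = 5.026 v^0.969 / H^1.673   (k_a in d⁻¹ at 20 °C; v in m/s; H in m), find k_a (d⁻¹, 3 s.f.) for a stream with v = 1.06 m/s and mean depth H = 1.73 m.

k_a ≈ 2.13 d⁻¹

k_a = 5.026 × 1.06^0.969 / 1.73^1.673 = 5.026 × 1.058 / 2.502 = 2.126 d⁻¹.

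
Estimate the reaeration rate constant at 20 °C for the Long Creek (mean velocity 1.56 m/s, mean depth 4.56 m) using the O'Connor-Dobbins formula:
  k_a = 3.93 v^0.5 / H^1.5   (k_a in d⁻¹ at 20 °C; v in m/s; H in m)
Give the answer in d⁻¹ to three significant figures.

k_a ≈ 0.504 d⁻¹

k_a = 3.93 × 1.56^0.5 / 4.56^1.5 = 3.93 × 1.249 / 9.737 = 0.5041 d⁻¹.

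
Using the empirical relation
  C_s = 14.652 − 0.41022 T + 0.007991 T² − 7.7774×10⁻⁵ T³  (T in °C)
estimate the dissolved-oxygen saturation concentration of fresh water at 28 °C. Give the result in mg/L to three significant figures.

C_s = 14.652 − 0.41022×28 + 0.007991×28² − 7.7774×10⁻⁵×28³ = 7.723 mg/L.

C_s ≈ 7.72 mg/L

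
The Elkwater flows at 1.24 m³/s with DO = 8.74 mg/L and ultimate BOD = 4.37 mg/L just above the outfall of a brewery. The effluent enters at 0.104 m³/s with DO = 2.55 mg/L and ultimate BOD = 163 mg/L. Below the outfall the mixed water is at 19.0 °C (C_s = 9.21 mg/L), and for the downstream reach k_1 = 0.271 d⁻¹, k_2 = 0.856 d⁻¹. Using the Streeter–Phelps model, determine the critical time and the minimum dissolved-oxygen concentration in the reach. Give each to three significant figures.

Mixed DO = (1.24×8.74 + 0.104×2.55)/(1.24+0.104) = 11.10/1.344 = 8.261 mg/L.
Mixed L₀ = (1.24×4.37 + 0.104×163)/(1.344) = 22.37/1.344 = 16.64 mg/L.
Initial deficit D₀ = C_s − DO₀ = 9.21 − 8.261 = 0.9490 mg/L.
t_c = (1/0.5850) ln[(0.856/0.271)(1 − 0.9490×0.5850/(0.271×16.64))] = 1.709 × ln(2.770) = 1.742 d.
D_c = (0.271/0.856) × 16.64 × e^(−0.271×1.742) = 0.3166 × 16.64 × 0.6238 = 3.287 mg/L.
Minimum DO = 9.21 − 3.287 = 5.923 mg/L.

t_c ≈ 1.74 d; minimum DO ≈ 5.92 mg/L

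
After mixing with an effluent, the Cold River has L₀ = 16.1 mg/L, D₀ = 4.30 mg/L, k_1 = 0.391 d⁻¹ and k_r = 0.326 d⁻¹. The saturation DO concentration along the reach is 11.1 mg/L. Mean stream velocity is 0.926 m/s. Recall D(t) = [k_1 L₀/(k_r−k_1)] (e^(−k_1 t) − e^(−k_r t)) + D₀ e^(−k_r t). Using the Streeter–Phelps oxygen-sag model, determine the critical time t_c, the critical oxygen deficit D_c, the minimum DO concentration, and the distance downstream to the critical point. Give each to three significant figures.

t_c ≈ 2.13 d; D_c ≈ 8.40 mg/L; min DO ≈ 2.70 mg/L; x_c ≈ 170 km

With k_r/k_1 = 0.8338 and 1 − D₀(k_r−k_1)/(k_1 L₀) = 1.044,
t_c = ln(0.8338 × 1.044) / (0.326 − 0.391) = ln(0.8708) / -0.06500 = -0.1384/-0.06500 = 2.129 d.
D_c = (k_1/k_r) L₀ e^(−k_1 t_c) = (0.391/0.326) × 16.1 × e^(−0.391×2.129) = 1.199 × 16.1 × 0.4350 = 8.401 mg/L.
Minimum DO = C_s − D_c = 11.1 − 8.401 = 2.699 mg/L.
x_c = v t_c = 0.926 m/s × 2.129 d × 86400 s/d = 170300 m ≈ 170 km.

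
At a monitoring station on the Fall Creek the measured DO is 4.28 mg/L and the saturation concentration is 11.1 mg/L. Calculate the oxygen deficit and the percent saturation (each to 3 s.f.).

D = C_s − C = 11.1 − 4.28 = 6.82 mg/L.
% saturation = 4.28/11.1 × 100 = 38.6 %.

D ≈ 6.82 mg/L; 38.6 % saturation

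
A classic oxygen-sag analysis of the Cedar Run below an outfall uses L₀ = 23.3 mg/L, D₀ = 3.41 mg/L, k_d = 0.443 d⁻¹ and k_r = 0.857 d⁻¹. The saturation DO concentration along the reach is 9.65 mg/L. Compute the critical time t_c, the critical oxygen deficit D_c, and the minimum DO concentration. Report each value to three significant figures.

At the critical point dD/dt = 0, so k_d L₀ e^(−k_d t) = k_r D. Substituting D(t) from the Streeter–Phelps equation and solving for t gives
t_c = ln[(k_r/k_d)(1 − D₀(k_r−k_d)/(k_d L₀))] / (k_r−k_d).
Here k_r−k_d = 0.4140 d⁻¹ and 1 − D₀(k_r−k_d)/(k_d L₀) = 1 − 3.41×0.4140/(0.443×23.3) = 0.8632, so
t_c = ln(1.935 × 0.8632) / 0.4140 = 0.5128 / 0.4140 = 1.239 d.
L(t_c) = L₀ e^(−k_d t_c) = 23.3 × 0.5777 = 13.46 mg/L, and at the critical point k_r D_c = k_d L, so D_c = (0.443/0.857) × 13.46 = 6.958 mg/L.
Minimum DO = C_s − D_c = 9.65 − 6.958 = 2.692 mg/L.

t_c ≈ 1.24 d; D_c ≈ 6.96 mg/L; min DO ≈ 2.69 mg/L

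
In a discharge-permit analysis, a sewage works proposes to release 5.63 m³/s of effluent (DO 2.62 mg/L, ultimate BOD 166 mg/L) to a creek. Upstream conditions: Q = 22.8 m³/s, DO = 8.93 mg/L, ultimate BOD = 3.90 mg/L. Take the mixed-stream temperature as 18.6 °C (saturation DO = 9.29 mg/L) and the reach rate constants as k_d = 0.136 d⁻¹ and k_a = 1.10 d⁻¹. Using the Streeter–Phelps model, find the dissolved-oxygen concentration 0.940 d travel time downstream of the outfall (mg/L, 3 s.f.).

DO ≈ 6.05 mg/L

Mixed DO = (22.8×8.93 + 5.63×2.62)/(22.8+5.63) = 218.4/28.43 = 7.680 mg/L.
Mixed L₀ = (22.8×3.90 + 5.63×166)/(28.43) = 1023/28.43 = 36.00 mg/L.
Initial deficit D₀ = C_s − DO₀ = 9.29 − 7.680 = 1.610 mg/L.
D(0.940) = [0.136×36.00/(1.10−0.136)](e^(−0.136×0.940) − e^(−1.10×0.940)) + 1.610 e^(−1.10×0.940)
= 5.079 × (0.8800 − 0.3556) + 1.610 × 0.3556 = 3.236 mg/L.
DO = 9.29 − 3.236 = 6.054 mg/L.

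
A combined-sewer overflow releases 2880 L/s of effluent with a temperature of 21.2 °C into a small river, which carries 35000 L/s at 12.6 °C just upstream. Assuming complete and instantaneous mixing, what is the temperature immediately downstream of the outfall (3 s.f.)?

13.3 °C

Flow-weighted mixing: C = (Q_r C_r + Q_w C_w)/(Q_r + Q_w)
= (35000×12.6 + 2880×21.2)/(35000 + 2880) = 502100/37880 = 13.25 °C.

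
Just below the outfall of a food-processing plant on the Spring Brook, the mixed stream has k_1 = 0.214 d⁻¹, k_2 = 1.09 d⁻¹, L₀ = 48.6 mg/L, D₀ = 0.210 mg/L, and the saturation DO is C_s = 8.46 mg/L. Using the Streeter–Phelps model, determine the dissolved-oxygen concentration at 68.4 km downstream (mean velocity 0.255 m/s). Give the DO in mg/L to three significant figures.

DO ≈ 2.75 mg/L

Travel time t = x/v = 68.4 km / (0.255 m/s) = 68400 m / 0.255 m/s = 268200 s = 3.105 d.
k_1 L₀/(k_2−k_1) = 0.214×48.6/(1.09−0.214) = 10.40/0.8760 = 11.87 mg/L.
e^(−k_1 t) = e^(−0.214×3.105) = 0.5146; e^(−k_2 t) = e^(−1.09×3.105) = 0.03391.
D = 11.87 × (0.5146 − 0.03391) + 0.210 × 0.03391 = 5.707 + 0.007122 = 5.714 mg/L.
DO = C_s − D = 8.46 − 5.714 = 2.746 mg/L.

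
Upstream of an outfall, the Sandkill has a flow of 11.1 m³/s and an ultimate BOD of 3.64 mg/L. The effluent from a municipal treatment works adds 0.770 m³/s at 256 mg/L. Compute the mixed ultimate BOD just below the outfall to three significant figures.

Flow-weighted mixing: C = (Q_r C_r + Q_w C_w)/(Q_r + Q_w)
= (11.1×3.64 + 0.770×256)/(11.1 + 0.770) = 237.5/11.87 = 20.01 mg/L.

20.0 mg/L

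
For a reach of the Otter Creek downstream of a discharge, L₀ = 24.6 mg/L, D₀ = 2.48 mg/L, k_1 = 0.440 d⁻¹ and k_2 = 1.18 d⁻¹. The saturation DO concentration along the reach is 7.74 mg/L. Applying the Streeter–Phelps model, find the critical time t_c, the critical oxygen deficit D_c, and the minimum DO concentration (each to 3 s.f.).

t_c ≈ 1.08 d; D_c ≈ 5.70 mg/L; min DO ≈ 2.04 mg/L

At the critical point dD/dt = 0, so k_1 L₀ e^(−k_1 t) = k_2 D. Substituting D(t) from the Streeter–Phelps equation and solving for t gives
t_c = ln[(k_2/k_1)(1 − D₀(k_2−k_1)/(k_1 L₀))] / (k_2−k_1).
Here k_2−k_1 = 0.7400 d⁻¹ and 1 − D₀(k_2−k_1)/(k_1 L₀) = 1 − 2.48×0.7400/(0.440×24.6) = 0.8305, so
t_c = ln(2.682 × 0.8305) / 0.7400 = 0.8007 / 0.7400 = 1.082 d.
L(t_c) = L₀ e^(−k_1 t_c) = 24.6 × 0.6212 = 15.28 mg/L, and at the critical point k_2 D_c = k_1 L, so D_c = (0.440/1.18) × 15.28 = 5.698 mg/L.
Minimum DO = C_s − D_c = 7.74 − 5.698 = 2.042 mg/L.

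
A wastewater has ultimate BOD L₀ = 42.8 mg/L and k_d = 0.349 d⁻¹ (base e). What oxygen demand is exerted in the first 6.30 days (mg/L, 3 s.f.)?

y_t = L₀(1 − e^(−k_d t)) = 42.8 × (1 − e^(−0.349×6.30))
= 42.8 × (1 − 0.1109) = 42.8 × 0.8891 = 38.05 mg/L.

y ≈ 38.1 mg/L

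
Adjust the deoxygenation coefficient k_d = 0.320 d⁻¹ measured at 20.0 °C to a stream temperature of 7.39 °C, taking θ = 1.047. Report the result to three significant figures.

k_d(T₂) = k_d(T₁) · θ^(T₂−T₁) = 0.320 × 1.047^(7.39−20.0)
= 0.320 × 1.047^-12.6 = 0.320 × 0.5604 = 0.1793 d⁻¹.

k_d ≈ 0.179 d⁻¹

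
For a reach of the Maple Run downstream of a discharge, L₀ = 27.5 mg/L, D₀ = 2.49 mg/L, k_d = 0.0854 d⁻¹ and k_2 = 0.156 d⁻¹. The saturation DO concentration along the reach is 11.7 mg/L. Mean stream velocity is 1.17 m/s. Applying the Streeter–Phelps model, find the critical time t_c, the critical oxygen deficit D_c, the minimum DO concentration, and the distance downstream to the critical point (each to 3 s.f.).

With k_2/k_d = 1.827 and 1 − D₀(k_2−k_d)/(k_d L₀) = 0.9251,
t_c = ln(1.827 × 0.9251) / (0.156 − 0.0854) = ln(1.690) / 0.07060 = 0.5247/0.07060 = 7.432 d.
D_c = (k_d/k_2) L₀ e^(−k_d t_c) = (0.0854/0.156) × 27.5 × e^(−0.0854×7.432) = 0.5474 × 27.5 × 0.5301 = 7.980 mg/L.
Minimum DO = C_s − D_c = 11.7 − 7.980 = 3.720 mg/L.
x_c = v t_c = 1.17 m/s × 7.432 d × 86400 s/d = 751300 m ≈ 751 km.

t_c ≈ 7.43 d; D_c ≈ 7.98 mg/L; min DO ≈ 3.72 mg/L; x_c ≈ 751 km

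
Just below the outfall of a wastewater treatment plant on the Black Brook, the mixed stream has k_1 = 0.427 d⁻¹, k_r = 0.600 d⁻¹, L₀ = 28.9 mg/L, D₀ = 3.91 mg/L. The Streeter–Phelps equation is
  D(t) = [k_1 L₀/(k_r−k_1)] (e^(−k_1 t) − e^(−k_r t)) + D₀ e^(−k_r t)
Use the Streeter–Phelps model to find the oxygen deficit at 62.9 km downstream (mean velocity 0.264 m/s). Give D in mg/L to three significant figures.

Travel time t = x/v = 62.9 km / (0.264 m/s) = 62900 m / 0.264 m/s = 238300 s = 2.758 d.
k_1 L₀/(k_r−k_1) = 0.427×28.9/(0.600−0.427) = 12.34/0.1730 = 71.33 mg/L.
e^(−k_1 t) = e^(−0.427×2.758) = 0.3080; e^(−k_r t) = e^(−0.600×2.758) = 0.1912.
D = 71.33 × (0.3080 − 0.1912) + 3.91 × 0.1912 = 8.337 + 0.7475 = 9.084 mg/L.

D ≈ 9.08 mg/L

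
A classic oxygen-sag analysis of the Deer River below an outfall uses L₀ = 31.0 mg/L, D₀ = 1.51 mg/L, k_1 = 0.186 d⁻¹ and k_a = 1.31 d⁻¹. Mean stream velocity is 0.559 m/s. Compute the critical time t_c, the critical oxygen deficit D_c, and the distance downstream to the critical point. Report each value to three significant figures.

t_c = [1/(k_a−k_1)] ln[(k_a/k_1)(1 − D₀(k_a−k_1)/(k_1 L₀))]
= [1/(1.31−0.186)] ln[(1.31/0.186)(1 − 1.51×1.124/(0.186×31.0))]
= (1/1.124) ln[7.043 × 0.7056] = 0.8897 × ln(4.970) = 0.8897 × 1.603 = 1.427 d.
D_c = (k_1/k_a) L₀ e^(−k_1 t_c) = (0.186/1.31) × 31.0 × e^(−0.186×1.427) = 0.1420 × 31.0 × 0.7670 = 3.376 mg/L.
x_c = v t_c = 0.559 m/s × 1.427 d × 86400 s/d = 68900 m ≈ 68.9 km.

t_c ≈ 1.43 d; D_c ≈ 3.38 mg/L; x_c ≈ 68.9 km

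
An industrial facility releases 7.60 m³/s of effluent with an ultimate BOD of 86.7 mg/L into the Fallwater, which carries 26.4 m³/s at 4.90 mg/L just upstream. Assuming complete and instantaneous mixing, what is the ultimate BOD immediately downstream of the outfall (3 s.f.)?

23.2 mg/L

Flow-weighted mixing: C = (Q_r C_r + Q_w C_w)/(Q_r + Q_w)
= (26.4×4.90 + 7.60×86.7)/(26.4 + 7.60) = 788.3/34.00 = 23.18 mg/L.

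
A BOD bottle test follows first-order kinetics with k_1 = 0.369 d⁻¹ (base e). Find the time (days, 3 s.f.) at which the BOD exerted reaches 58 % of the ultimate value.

y/L₀ = 1 − e^(−k_1 t) = 0.58 ⇒ e^(−k_1 t) = 0.420
t = −ln(0.420) / 0.369 = 0.8675 / 0.369 = 2.351 d.

t ≈ 2.35 d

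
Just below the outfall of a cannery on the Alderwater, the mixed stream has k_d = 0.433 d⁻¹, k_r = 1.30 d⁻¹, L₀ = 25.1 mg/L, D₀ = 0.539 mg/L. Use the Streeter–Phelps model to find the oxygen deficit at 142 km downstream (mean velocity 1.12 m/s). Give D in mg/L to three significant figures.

D ≈ 4.86 mg/L

Travel time t = x/v = 142 km / (1.12 m/s) = 142000 m / 1.12 m/s = 126800 s = 1.467 d.
k_d L₀/(k_r−k_d) = 0.433×25.1/(1.30−0.433) = 10.87/0.8670 = 12.54 mg/L.
e^(−k_d t) = e^(−0.433×1.467) = 0.5297; e^(−k_r t) = e^(−1.30×1.467) = 0.1484.
D = 12.54 × (0.5297 − 0.1484) + 0.539 × 0.1484 = 4.780 + 0.08000 = 4.860 mg/L.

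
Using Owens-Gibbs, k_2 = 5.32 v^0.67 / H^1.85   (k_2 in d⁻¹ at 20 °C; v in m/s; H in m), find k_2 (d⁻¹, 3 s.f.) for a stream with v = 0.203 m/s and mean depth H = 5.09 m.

k_2 = 5.32 × 0.203^0.67 / 5.09^1.85 = 5.32 × 0.3436 / 20.30 = 0.09005 d⁻¹.

k_2 ≈ 0.0901 d⁻¹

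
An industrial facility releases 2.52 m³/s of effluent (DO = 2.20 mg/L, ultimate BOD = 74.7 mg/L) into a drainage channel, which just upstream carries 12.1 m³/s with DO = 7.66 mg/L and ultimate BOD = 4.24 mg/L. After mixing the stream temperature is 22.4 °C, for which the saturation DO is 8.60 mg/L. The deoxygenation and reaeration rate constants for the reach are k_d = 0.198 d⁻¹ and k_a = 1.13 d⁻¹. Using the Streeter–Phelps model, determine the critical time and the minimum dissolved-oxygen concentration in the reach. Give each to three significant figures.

Mixed DO = (12.1×7.66 + 2.52×2.20)/(12.1+2.52) = 98.23/14.62 = 6.719 mg/L.
Mixed L₀ = (12.1×4.24 + 2.52×74.7)/(14.62) = 239.5/14.62 = 16.38 mg/L.
Initial deficit D₀ = C_s − DO₀ = 8.60 − 6.719 = 1.881 mg/L.
t_c = (1/0.9320) ln[(1.13/0.198)(1 − 1.881×0.9320/(0.198×16.38))] = 1.073 × ln(2.623) = 1.035 d.
D_c = (0.198/1.13) × 16.38 × e^(−0.198×1.035) = 0.1752 × 16.38 × 0.8148 = 2.339 mg/L.
Minimum DO = 8.60 − 2.339 = 6.261 mg/L.

t_c ≈ 1.03 d; minimum DO ≈ 6.26 mg/L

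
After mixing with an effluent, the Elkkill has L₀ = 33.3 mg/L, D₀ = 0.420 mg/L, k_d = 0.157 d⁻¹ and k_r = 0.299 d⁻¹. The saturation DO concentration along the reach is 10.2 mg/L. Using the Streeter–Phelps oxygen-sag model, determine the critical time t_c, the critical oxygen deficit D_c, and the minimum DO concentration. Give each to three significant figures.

t_c ≈ 4.46 d; D_c ≈ 8.69 mg/L; min DO ≈ 1.51 mg/L

t_c = [1/(k_r−k_d)] ln[(k_r/k_d)(1 − D₀(k_r−k_d)/(k_d L₀))]
= [1/(0.299−0.157)] ln[(0.299/0.157)(1 − 0.420×0.1420/(0.157×33.3))]
= (1/0.1420) ln[1.904 × 0.9886] = 7.042 × ln(1.883) = 7.042 × 0.6327 = 4.456 d.
D_c = (k_d/k_r) L₀ e^(−k_d t_c) = (0.157/0.299) × 33.3 × e^(−0.157×4.456) = 0.5251 × 33.3 × 0.4968 = 8.687 mg/L.
Minimum DO = C_s − D_c = 10.2 − 8.687 = 1.513 mg/L.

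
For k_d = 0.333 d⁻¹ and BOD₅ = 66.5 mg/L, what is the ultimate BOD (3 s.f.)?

BOD₅ = L₀(1 − e^(−5k_d)) ⇒ L₀ = BOD₅ / (1 − e^(−5×0.333))
= 66.5 / (1 − 0.1892) = 66.5 / 0.8108 = 82.02 mg/L.

L₀ ≈ 82.0 mg/L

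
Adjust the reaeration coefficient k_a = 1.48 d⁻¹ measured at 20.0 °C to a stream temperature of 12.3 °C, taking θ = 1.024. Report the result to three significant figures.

k_a ≈ 1.23 d⁻¹

k_a(T₂) = k_a(T₁) · θ^(T₂−T₁) = 1.48 × 1.024^(12.3−20.0)
= 1.48 × 1.024^-7.70 = 1.48 × 0.8331 = 1.233 d⁻¹.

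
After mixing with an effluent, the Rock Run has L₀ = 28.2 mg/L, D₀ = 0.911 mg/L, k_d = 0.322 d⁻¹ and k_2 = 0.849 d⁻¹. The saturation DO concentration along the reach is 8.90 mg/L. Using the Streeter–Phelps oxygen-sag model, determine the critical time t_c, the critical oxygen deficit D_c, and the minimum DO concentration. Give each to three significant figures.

t_c ≈ 1.74 d; D_c ≈ 6.11 mg/L; min DO ≈ 2.79 mg/L

With k_2/k_d = 2.637 and 1 − D₀(k_2−k_d)/(k_d L₀) = 0.9471,
t_c = ln(2.637 × 0.9471) / (0.849 − 0.322) = ln(2.497) / 0.5270 = 0.9152/0.5270 = 1.737 d.
D_c = (k_d/k_2) L₀ e^(−k_d t_c) = (0.322/0.849) × 28.2 × e^(−0.322×1.737) = 0.3793 × 28.2 × 0.5717 = 6.114 mg/L.
Minimum DO = C_s − D_c = 8.90 − 6.114 = 2.786 mg/L.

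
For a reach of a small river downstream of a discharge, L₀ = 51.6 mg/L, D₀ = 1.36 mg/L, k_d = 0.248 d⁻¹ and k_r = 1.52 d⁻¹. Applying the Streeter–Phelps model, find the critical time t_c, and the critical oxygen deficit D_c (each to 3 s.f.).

At the critical point dD/dt = 0, so k_d L₀ e^(−k_d t) = k_r D. Substituting D(t) from the Streeter–Phelps equation and solving for t gives
t_c = ln[(k_r/k_d)(1 − D₀(k_r−k_d)/(k_d L₀))] / (k_r−k_d).
Here k_r−k_d = 1.272 d⁻¹ and 1 − D₀(k_r−k_d)/(k_d L₀) = 1 − 1.36×1.272/(0.248×51.6) = 0.8648, so
t_c = ln(6.129 × 0.8648) / 1.272 = 1.668 / 1.272 = 1.311 d.
D_c = (k_d/k_r) L₀ e^(−k_d t_c) = (0.248/1.52) × 51.6 × e^(−0.248×1.311) = 0.1632 × 51.6 × 0.7224 = 6.082 mg/L.

t_c ≈ 1.31 d; D_c ≈ 6.08 mg/L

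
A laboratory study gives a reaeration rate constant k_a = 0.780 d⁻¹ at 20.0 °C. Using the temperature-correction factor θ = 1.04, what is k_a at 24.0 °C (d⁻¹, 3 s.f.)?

k_a ≈ 0.912 d⁻¹

k_a(T₂) = k_a(T₁) · θ^(T₂−T₁) = 0.780 × 1.04^(24.0−20.0)
= 0.780 × 1.04^4.00 = 0.780 × 1.170 = 0.9125 d⁻¹.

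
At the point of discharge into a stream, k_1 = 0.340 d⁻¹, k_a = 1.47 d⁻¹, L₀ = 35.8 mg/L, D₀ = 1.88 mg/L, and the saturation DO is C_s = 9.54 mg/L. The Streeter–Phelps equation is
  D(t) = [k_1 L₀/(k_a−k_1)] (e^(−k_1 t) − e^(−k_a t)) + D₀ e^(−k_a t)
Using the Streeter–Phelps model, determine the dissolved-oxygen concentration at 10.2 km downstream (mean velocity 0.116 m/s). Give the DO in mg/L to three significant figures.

DO ≈ 3.91 mg/L

Travel time t = x/v = 10.2 km / (0.116 m/s) = 10200 m / 0.116 m/s = 87930 s = 1.018 d.
k_1 L₀/(k_a−k_1) = 0.340×35.8/(1.47−0.340) = 12.17/1.130 = 10.77 mg/L.
e^(−k_1 t) = e^(−0.340×1.018) = 0.7075; e^(−k_a t) = e^(−1.47×1.018) = 0.2240.
D = 10.77 × (0.7075 − 0.2240) + 1.88 × 0.2240 = 5.208 + 0.4211 = 5.629 mg/L.
DO = C_s − D = 9.54 − 5.629 = 3.911 mg/L.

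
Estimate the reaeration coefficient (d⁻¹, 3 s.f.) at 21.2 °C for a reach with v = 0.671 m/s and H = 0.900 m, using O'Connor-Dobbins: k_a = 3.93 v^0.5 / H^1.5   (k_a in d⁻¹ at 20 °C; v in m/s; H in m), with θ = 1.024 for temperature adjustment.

k_a(20) = 3.93 × 0.671^0.5 / 0.900^1.5 = 3.93 × 0.8191 / 0.8538 = 3.770 d⁻¹.
k_a(21.2) = 3.770 × 1.024^(21.2−20) = 3.770 × 1.029 = 3.879 d⁻¹.

k_a ≈ 3.88 d⁻¹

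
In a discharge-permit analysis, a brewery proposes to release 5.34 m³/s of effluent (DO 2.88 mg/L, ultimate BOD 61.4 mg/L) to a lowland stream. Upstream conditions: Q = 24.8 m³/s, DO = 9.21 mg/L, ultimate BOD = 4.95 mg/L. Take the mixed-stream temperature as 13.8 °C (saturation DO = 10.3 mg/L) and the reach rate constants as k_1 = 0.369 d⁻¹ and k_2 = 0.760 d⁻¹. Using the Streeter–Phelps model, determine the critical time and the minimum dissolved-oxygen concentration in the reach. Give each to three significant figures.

t_c ≈ 1.41 d; minimum DO ≈ 5.99 mg/L

Mixed DO = (24.8×9.21 + 5.34×2.88)/(24.8+5.34) = 243.8/30.14 = 8.088 mg/L.
Mixed L₀ = (24.8×4.95 + 5.34×61.4)/(30.14) = 450.6/30.14 = 14.95 mg/L.
Initial deficit D₀ = C_s − DO₀ = 10.3 − 8.088 = 2.212 mg/L.
t_c = (1/0.3910) ln[(0.760/0.369)(1 − 2.212×0.3910/(0.369×14.95))] = 2.558 × ln(1.737) = 1.412 d.
D_c = (0.369/0.760) × 14.95 × e^(−0.369×1.412) = 0.4855 × 14.95 × 0.5939 = 4.312 mg/L.
Minimum DO = 10.3 − 4.312 = 5.988 mg/L.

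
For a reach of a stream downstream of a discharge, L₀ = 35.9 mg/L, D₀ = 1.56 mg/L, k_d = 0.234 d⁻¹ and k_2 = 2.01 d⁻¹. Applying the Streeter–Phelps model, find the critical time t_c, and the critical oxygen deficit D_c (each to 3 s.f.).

t_c = [1/(k_2−k_d)] ln[(k_2/k_d)(1 − D₀(k_2−k_d)/(k_d L₀))]
= [1/(2.01−0.234)] ln[(2.01/0.234)(1 − 1.56×1.776/(0.234×35.9))]
= (1/1.776) ln[8.590 × 0.6702] = 0.5631 × ln(5.757) = 0.5631 × 1.750 = 0.9856 d.
D_c = (k_d/k_2) L₀ e^(−k_d t_c) = (0.234/2.01) × 35.9 × e^(−0.234×0.9856) = 0.1164 × 35.9 × 0.7940 = 3.319 mg/L.

t_c ≈ 0.986 d; D_c ≈ 3.32 mg/L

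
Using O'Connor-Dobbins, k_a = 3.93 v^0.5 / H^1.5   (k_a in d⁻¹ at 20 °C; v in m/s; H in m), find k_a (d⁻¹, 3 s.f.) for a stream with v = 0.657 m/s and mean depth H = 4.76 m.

k_a ≈ 0.307 d⁻¹

k_a = 3.93 × 0.657^0.5 / 4.76^1.5 = 3.93 × 0.8106 / 10.39 = 0.3067 d⁻¹.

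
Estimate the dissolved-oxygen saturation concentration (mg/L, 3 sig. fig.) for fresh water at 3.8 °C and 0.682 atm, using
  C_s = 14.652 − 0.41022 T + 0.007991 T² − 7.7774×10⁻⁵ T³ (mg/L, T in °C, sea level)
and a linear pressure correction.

At sea level: C_s = 14.652 − 0.41022×3.8 + 0.007991×3.8² − 7.7774×10⁻⁵×3.8³ = 13.20 mg/L.
Pressure correction: C_s' = 13.20 × 0.682 = 9.005 mg/L.

C_s ≈ 9.01 mg/L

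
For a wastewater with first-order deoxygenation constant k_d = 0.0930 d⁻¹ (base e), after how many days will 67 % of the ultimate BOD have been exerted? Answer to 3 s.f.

y/L₀ = 1 − e^(−k_d t) = 0.67 ⇒ e^(−k_d t) = 0.330
t = −ln(0.330) / 0.0930 = 1.109 / 0.0930 = 11.92 d.

t ≈ 11.9 d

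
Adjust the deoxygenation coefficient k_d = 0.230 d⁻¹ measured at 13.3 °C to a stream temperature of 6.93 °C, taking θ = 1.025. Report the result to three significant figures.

k_d ≈ 0.197 d⁻¹

k_d(T₂) = k_d(T₁) · θ^(T₂−T₁) = 0.230 × 1.025^(6.93−13.3)
= 0.230 × 1.025^-6.37 = 0.230 × 0.8545 = 0.1965 d⁻¹.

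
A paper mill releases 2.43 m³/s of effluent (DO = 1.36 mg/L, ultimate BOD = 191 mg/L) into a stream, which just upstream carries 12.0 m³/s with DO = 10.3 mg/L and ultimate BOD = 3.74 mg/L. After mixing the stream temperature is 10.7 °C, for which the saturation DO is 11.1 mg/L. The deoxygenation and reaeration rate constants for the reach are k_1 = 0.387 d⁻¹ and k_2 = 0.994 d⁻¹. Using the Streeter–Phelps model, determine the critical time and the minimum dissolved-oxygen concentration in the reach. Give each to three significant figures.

Mixed DO = (12.0×10.3 + 2.43×1.36)/(12.0+2.43) = 126.9/14.43 = 8.795 mg/L.
Mixed L₀ = (12.0×3.74 + 2.43×191)/(14.43) = 509.0/14.43 = 35.27 mg/L.
Initial deficit D₀ = C_s − DO₀ = 11.1 − 8.795 = 2.305 mg/L.
t_c = (1/0.6070) ln[(0.994/0.387)(1 − 2.305×0.6070/(0.387×35.27))] = 1.647 × ln(2.305) = 1.376 d.
D_c = (0.387/0.994) × 35.27 × e^(−0.387×1.376) = 0.3893 × 35.27 × 0.5872 = 8.064 mg/L.
Minimum DO = 11.1 − 8.064 = 3.036 mg/L.

t_c ≈ 1.38 d; minimum DO ≈ 3.04 mg/L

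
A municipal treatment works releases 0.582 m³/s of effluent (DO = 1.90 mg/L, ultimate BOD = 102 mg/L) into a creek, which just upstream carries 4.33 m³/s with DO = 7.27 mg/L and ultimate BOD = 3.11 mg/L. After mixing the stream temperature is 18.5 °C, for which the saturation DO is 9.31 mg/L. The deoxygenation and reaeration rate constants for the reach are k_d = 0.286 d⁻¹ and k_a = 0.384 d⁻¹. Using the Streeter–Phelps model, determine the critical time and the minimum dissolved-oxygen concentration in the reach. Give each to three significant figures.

Mixed DO = (4.33×7.27 + 0.582×1.90)/(4.33+0.582) = 32.58/4.912 = 6.634 mg/L.
Mixed L₀ = (4.33×3.11 + 0.582×102)/(4.912) = 72.83/4.912 = 14.83 mg/L.
Initial deficit D₀ = C_s − DO₀ = 9.31 − 6.634 = 2.676 mg/L.
t_c = (1/0.09800) ln[(0.384/0.286)(1 − 2.676×0.09800/(0.286×14.83))] = 10.20 × ln(1.260) = 2.355 d.
D_c = (0.286/0.384) × 14.83 × e^(−0.286×2.355) = 0.7448 × 14.83 × 0.5099 = 5.631 mg/L.
Minimum DO = 9.31 − 5.631 = 3.679 mg/L.

t_c ≈ 2.36 d; minimum DO ≈ 3.68 mg/L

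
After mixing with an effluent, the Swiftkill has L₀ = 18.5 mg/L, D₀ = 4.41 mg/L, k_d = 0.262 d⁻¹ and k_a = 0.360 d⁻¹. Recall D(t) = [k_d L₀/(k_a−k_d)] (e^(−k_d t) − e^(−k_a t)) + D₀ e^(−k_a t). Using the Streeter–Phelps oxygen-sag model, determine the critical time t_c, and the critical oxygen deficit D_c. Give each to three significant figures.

t_c = [1/(k_a−k_d)] ln[(k_a/k_d)(1 − D₀(k_a−k_d)/(k_d L₀))]
= [1/(0.360−0.262)] ln[(0.360/0.262)(1 − 4.41×0.09800/(0.262×18.5))]
= (1/0.09800) ln[1.374 × 0.9108] = 10.20 × ln(1.252) = 10.20 × 0.2244 = 2.289 d.
D_c = (k_d/k_a) L₀ e^(−k_d t_c) = (0.262/0.360) × 18.5 × e^(−0.262×2.289) = 0.7278 × 18.5 × 0.5489 = 7.390 mg/L.

t_c ≈ 2.29 d; D_c ≈ 7.39 mg/L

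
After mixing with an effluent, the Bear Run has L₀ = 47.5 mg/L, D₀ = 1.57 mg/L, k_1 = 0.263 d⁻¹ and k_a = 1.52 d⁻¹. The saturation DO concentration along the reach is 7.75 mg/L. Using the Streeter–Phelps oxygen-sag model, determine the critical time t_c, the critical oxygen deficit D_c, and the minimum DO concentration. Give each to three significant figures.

At the critical point dD/dt = 0, so k_1 L₀ e^(−k_1 t) = k_a D. Substituting D(t) from the Streeter–Phelps equation and solving for t gives
t_c = ln[(k_a/k_1)(1 − D₀(k_a−k_1)/(k_1 L₀))] / (k_a−k_1).
Here k_a−k_1 = 1.257 d⁻¹ and 1 − D₀(k_a−k_1)/(k_1 L₀) = 1 − 1.57×1.257/(0.263×47.5) = 0.8420, so
t_c = ln(5.779 × 0.8420) / 1.257 = 1.582 / 1.257 = 1.259 d.
L(t_c) = L₀ e^(−k_1 t_c) = 47.5 × 0.7182 = 34.11 mg/L, and at the critical point k_a D_c = k_1 L, so D_c = (0.263/1.52) × 34.11 = 5.902 mg/L.
Minimum DO = C_s − D_c = 7.75 − 5.902 = 1.848 mg/L.

t_c ≈ 1.26 d; D_c ≈ 5.90 mg/L; min DO ≈ 1.85 mg/L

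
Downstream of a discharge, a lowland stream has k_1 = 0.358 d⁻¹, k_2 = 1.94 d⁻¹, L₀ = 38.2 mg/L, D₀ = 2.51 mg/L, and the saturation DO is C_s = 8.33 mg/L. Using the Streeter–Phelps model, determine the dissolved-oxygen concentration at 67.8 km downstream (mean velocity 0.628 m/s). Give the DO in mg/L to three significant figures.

DO ≈ 3.35 mg/L

Travel time t = x/v = 67.8 km / (0.628 m/s) = 67800 m / 0.628 m/s = 108000 s = 1.250 d.
k_1 L₀/(k_2−k_1) = 0.358×38.2/(1.94−0.358) = 13.68/1.582 = 8.645 mg/L.
e^(−k_1 t) = e^(−0.358×1.250) = 0.6393; e^(−k_2 t) = e^(−1.94×1.250) = 0.08855.
D = 8.645 × (0.6393 − 0.08855) + 2.51 × 0.08855 = 4.761 + 0.2223 = 4.983 mg/L.
DO = C_s − D = 8.33 − 4.983 = 3.347 mg/L.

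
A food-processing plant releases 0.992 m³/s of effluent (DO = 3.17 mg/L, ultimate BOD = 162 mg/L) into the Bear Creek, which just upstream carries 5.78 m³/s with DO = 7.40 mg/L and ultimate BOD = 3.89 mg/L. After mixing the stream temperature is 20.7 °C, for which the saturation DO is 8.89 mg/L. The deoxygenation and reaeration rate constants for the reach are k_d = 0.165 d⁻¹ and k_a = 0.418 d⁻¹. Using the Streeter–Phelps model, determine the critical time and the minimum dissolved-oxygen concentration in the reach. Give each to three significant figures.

t_c ≈ 3.17 d; minimum DO ≈ 2.56 mg/L

Mixed DO = (5.78×7.40 + 0.992×3.17)/(5.78+0.992) = 45.92/6.772 = 6.780 mg/L.
Mixed L₀ = (5.78×3.89 + 0.992×162)/(6.772) = 183.2/6.772 = 27.05 mg/L.
Initial deficit D₀ = C_s − DO₀ = 8.89 − 6.780 = 2.110 mg/L.
t_c = (1/0.2530) ln[(0.418/0.165)(1 − 2.110×0.2530/(0.165×27.05))] = 3.953 × ln(2.230) = 3.171 d.
D_c = (0.165/0.418) × 27.05 × e^(−0.165×3.171) = 0.3947 × 27.05 × 0.5926 = 6.328 mg/L.
Minimum DO = 8.89 − 6.328 = 2.562 mg/L.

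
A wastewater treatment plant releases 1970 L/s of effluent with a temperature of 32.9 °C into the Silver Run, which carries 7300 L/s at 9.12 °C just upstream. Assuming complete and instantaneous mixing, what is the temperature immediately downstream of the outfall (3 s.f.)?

Flow-weighted mixing: C = (Q_r C_r + Q_w C_w)/(Q_r + Q_w)
= (7300×9.12 + 1970×32.9)/(7300 + 1970) = 131400/9270 = 14.17 °C.

14.2 °C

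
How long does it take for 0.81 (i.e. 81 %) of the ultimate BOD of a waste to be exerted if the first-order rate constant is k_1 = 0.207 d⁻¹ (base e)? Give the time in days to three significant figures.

t ≈ 8.02 d

y/L₀ = 1 − e^(−k_1 t) = 0.81 ⇒ e^(−k_1 t) = 0.190
t = −ln(0.190) / 0.207 = 1.661 / 0.207 = 8.023 d.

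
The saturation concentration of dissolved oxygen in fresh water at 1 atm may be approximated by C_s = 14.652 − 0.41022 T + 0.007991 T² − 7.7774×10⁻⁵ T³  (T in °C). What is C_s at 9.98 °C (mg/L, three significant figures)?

C_s ≈ 11.3 mg/L

C_s = 14.652 − 0.41022×9.98 + 0.007991×9.98² − 7.7774×10⁻⁵×9.98³ = 11.28 mg/L.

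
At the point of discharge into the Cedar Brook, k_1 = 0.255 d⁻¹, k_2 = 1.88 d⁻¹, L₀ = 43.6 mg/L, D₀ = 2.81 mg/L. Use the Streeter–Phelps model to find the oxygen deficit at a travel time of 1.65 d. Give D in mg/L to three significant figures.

D ≈ 4.31 mg/L

k_1 L₀/(k_2−k_1) = 0.255×43.6/(1.88−0.255) = 11.12/1.625 = 6.842 mg/L.
e^(−k_1 t) = e^(−0.255×1.650) = 0.6566; e^(−k_2 t) = e^(−1.88×1.650) = 0.04496.
D = 6.842 × (0.6566 − 0.04496) + 2.81 × 0.04496 = 4.184 + 0.1263 = 4.311 mg/L.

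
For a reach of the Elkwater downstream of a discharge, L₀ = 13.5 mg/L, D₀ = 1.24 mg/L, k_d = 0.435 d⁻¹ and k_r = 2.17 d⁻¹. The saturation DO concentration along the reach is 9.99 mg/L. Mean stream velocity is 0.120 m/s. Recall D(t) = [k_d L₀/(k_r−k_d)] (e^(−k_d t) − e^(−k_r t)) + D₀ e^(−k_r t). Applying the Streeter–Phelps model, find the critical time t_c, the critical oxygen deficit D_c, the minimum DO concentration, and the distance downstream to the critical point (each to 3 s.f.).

At the critical point dD/dt = 0, so k_d L₀ e^(−k_d t) = k_r D. Substituting D(t) from the Streeter–Phelps equation and solving for t gives
t_c = ln[(k_r/k_d)(1 − D₀(k_r−k_d)/(k_d L₀))] / (k_r−k_d).
Here k_r−k_d = 1.735 d⁻¹ and 1 − D₀(k_r−k_d)/(k_d L₀) = 1 − 1.24×1.735/(0.435×13.5) = 0.6336, so
t_c = ln(4.989 × 0.6336) / 1.735 = 1.151 / 1.735 = 0.6633 d.
L(t_c) = L₀ e^(−k_d t_c) = 13.5 × 0.7494 = 10.12 mg/L, and at the critical point k_r D_c = k_d L, so D_c = (0.435/2.17) × 10.12 = 2.028 mg/L.
Minimum DO = C_s − D_c = 9.99 − 2.028 = 7.962 mg/L.
x_c = v t_c = 0.120 m/s × 0.6633 d × 86400 s/d = 6877 m ≈ 6.88 km.

t_c ≈ 0.663 d; D_c ≈ 2.03 mg/L; min DO ≈ 7.96 mg/L; x_c ≈ 6.88 km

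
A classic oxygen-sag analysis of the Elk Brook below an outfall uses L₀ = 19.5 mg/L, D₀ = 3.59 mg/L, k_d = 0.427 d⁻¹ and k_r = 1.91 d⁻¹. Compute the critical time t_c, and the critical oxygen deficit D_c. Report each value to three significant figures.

At the critical point dD/dt = 0, so k_d L₀ e^(−k_d t) = k_r D. Substituting D(t) from the Streeter–Phelps equation and solving for t gives
t_c = ln[(k_r/k_d)(1 − D₀(k_r−k_d)/(k_d L₀))] / (k_r−k_d).
Here k_r−k_d = 1.483 d⁻¹ and 1 − D₀(k_r−k_d)/(k_d L₀) = 1 − 3.59×1.483/(0.427×19.5) = 0.3606, so
t_c = ln(4.473 × 0.3606) / 1.483 = 0.4781 / 1.483 = 0.3224 d.
D_c = (k_d/k_r) L₀ e^(−k_d t_c) = (0.427/1.91) × 19.5 × e^(−0.427×0.3224) = 0.2236 × 19.5 × 0.8714 = 3.799 mg/L.

t_c ≈ 0.322 d; D_c ≈ 3.80 mg/L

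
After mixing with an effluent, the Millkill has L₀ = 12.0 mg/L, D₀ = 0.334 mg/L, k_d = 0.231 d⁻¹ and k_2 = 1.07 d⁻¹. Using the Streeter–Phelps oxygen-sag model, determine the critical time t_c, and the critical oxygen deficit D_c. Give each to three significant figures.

t_c = [1/(k_2−k_d)] ln[(k_2/k_d)(1 − D₀(k_2−k_d)/(k_d L₀))]
= [1/(1.07−0.231)] ln[(1.07/0.231)(1 − 0.334×0.8390/(0.231×12.0))]
= (1/0.8390) ln[4.632 × 0.8989] = 1.192 × ln(4.164) = 1.192 × 1.426 = 1.700 d.
D_c = (k_d/k_2) L₀ e^(−k_d t_c) = (0.231/1.07) × 12.0 × e^(−0.231×1.700) = 0.2159 × 12.0 × 0.6752 = 1.749 mg/L.

t_c ≈ 1.70 d; D_c ≈ 1.75 mg/L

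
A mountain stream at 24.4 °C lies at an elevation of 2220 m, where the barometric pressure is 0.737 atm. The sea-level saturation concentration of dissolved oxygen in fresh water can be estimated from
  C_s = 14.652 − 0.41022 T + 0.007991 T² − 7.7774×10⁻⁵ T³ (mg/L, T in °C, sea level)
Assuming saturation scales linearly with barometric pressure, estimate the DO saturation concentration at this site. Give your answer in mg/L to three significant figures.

C_s ≈ 6.10 mg/L

At sea level: C_s = 14.652 − 0.41022×24.4 + 0.007991×24.4² − 7.7774×10⁻⁵×24.4³ = 8.270 mg/L.
Pressure correction: C_s' = 8.270 × 0.737 = 6.095 mg/L.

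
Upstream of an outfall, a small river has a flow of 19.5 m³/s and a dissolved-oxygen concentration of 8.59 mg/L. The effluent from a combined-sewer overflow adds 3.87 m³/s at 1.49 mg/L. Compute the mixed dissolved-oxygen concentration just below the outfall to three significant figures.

7.41 mg/L

Flow-weighted mixing: C = (Q_r C_r + Q_w C_w)/(Q_r + Q_w)
= (19.5×8.59 + 3.87×1.49)/(19.5 + 3.87) = 173.3/23.37 = 7.414 mg/L.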